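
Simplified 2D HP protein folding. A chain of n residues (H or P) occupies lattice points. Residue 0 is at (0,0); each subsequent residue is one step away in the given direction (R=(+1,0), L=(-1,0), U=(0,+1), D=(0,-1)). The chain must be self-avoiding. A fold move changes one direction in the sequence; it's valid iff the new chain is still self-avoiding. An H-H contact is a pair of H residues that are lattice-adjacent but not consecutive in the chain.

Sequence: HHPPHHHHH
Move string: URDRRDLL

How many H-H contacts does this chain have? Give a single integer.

Answer: 1

Derivation:
Positions: [(0, 0), (0, 1), (1, 1), (1, 0), (2, 0), (3, 0), (3, -1), (2, -1), (1, -1)]
H-H contact: residue 4 @(2,0) - residue 7 @(2, -1)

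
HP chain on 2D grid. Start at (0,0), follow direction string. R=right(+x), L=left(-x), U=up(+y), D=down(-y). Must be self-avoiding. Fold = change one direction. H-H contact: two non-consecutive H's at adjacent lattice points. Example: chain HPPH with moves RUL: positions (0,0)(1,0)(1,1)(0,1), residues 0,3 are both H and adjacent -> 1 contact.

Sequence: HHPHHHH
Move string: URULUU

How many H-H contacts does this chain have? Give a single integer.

Answer: 1

Derivation:
Positions: [(0, 0), (0, 1), (1, 1), (1, 2), (0, 2), (0, 3), (0, 4)]
H-H contact: residue 1 @(0,1) - residue 4 @(0, 2)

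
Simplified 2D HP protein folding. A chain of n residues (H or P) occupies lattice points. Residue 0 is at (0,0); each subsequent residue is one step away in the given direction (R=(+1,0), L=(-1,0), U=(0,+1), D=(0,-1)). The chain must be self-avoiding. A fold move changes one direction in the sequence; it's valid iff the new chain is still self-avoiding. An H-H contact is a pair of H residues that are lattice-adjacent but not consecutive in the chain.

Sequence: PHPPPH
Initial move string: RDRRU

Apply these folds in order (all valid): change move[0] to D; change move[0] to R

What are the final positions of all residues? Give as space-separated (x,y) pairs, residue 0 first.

Answer: (0,0) (1,0) (1,-1) (2,-1) (3,-1) (3,0)

Derivation:
Initial moves: RDRRU
Fold: move[0]->D => DDRRU (positions: [(0, 0), (0, -1), (0, -2), (1, -2), (2, -2), (2, -1)])
Fold: move[0]->R => RDRRU (positions: [(0, 0), (1, 0), (1, -1), (2, -1), (3, -1), (3, 0)])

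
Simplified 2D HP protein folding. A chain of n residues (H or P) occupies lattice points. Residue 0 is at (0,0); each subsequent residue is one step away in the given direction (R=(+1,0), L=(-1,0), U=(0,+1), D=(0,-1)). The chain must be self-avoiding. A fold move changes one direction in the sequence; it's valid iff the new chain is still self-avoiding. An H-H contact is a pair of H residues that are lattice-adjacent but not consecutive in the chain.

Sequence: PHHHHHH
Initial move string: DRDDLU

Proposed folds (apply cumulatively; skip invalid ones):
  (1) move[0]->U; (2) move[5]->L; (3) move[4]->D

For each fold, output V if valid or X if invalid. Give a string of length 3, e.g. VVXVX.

Answer: XVV

Derivation:
Initial: DRDDLU -> [(0, 0), (0, -1), (1, -1), (1, -2), (1, -3), (0, -3), (0, -2)]
Fold 1: move[0]->U => URDDLU INVALID (collision), skipped
Fold 2: move[5]->L => DRDDLL VALID
Fold 3: move[4]->D => DRDDDL VALID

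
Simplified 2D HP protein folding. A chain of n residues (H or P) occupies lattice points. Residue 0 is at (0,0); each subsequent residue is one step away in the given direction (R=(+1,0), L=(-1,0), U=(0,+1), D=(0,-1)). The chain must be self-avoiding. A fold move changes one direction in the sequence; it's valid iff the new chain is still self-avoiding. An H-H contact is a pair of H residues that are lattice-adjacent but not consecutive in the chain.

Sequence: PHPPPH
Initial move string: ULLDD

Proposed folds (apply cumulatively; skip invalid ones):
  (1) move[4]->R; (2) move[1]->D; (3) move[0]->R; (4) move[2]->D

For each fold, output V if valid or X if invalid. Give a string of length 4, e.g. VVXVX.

Answer: VXXV

Derivation:
Initial: ULLDD -> [(0, 0), (0, 1), (-1, 1), (-2, 1), (-2, 0), (-2, -1)]
Fold 1: move[4]->R => ULLDR VALID
Fold 2: move[1]->D => UDLDR INVALID (collision), skipped
Fold 3: move[0]->R => RLLDR INVALID (collision), skipped
Fold 4: move[2]->D => ULDDR VALID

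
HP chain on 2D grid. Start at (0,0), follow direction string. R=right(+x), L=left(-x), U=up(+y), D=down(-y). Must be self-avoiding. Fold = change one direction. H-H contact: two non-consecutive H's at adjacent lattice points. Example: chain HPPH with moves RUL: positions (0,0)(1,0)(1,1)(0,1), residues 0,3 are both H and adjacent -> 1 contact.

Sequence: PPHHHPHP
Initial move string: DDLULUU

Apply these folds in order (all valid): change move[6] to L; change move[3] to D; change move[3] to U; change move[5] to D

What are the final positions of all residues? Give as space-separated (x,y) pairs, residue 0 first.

Initial moves: DDLULUU
Fold: move[6]->L => DDLULUL (positions: [(0, 0), (0, -1), (0, -2), (-1, -2), (-1, -1), (-2, -1), (-2, 0), (-3, 0)])
Fold: move[3]->D => DDLDLUL (positions: [(0, 0), (0, -1), (0, -2), (-1, -2), (-1, -3), (-2, -3), (-2, -2), (-3, -2)])
Fold: move[3]->U => DDLULUL (positions: [(0, 0), (0, -1), (0, -2), (-1, -2), (-1, -1), (-2, -1), (-2, 0), (-3, 0)])
Fold: move[5]->D => DDLULDL (positions: [(0, 0), (0, -1), (0, -2), (-1, -2), (-1, -1), (-2, -1), (-2, -2), (-3, -2)])

Answer: (0,0) (0,-1) (0,-2) (-1,-2) (-1,-1) (-2,-1) (-2,-2) (-3,-2)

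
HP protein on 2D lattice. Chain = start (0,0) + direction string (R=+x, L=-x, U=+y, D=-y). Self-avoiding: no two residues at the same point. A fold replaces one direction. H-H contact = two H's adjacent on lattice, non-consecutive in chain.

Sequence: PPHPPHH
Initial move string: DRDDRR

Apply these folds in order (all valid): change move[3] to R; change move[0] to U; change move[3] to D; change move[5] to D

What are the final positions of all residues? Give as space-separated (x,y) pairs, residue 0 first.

Answer: (0,0) (0,1) (1,1) (1,0) (1,-1) (2,-1) (2,-2)

Derivation:
Initial moves: DRDDRR
Fold: move[3]->R => DRDRRR (positions: [(0, 0), (0, -1), (1, -1), (1, -2), (2, -2), (3, -2), (4, -2)])
Fold: move[0]->U => URDRRR (positions: [(0, 0), (0, 1), (1, 1), (1, 0), (2, 0), (3, 0), (4, 0)])
Fold: move[3]->D => URDDRR (positions: [(0, 0), (0, 1), (1, 1), (1, 0), (1, -1), (2, -1), (3, -1)])
Fold: move[5]->D => URDDRD (positions: [(0, 0), (0, 1), (1, 1), (1, 0), (1, -1), (2, -1), (2, -2)])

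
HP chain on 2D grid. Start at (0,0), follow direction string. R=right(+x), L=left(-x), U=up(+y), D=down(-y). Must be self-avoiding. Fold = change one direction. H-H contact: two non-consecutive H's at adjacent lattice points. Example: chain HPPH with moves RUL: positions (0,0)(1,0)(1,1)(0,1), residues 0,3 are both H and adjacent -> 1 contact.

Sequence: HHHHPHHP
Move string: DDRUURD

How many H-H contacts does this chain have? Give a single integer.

Positions: [(0, 0), (0, -1), (0, -2), (1, -2), (1, -1), (1, 0), (2, 0), (2, -1)]
H-H contact: residue 0 @(0,0) - residue 5 @(1, 0)

Answer: 1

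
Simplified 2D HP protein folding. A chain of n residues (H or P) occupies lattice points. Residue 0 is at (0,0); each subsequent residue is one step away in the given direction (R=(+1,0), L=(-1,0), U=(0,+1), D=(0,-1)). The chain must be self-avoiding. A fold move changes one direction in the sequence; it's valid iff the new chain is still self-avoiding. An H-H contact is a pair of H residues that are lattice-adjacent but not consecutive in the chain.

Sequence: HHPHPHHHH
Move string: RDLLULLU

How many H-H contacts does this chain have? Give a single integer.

Positions: [(0, 0), (1, 0), (1, -1), (0, -1), (-1, -1), (-1, 0), (-2, 0), (-3, 0), (-3, 1)]
H-H contact: residue 0 @(0,0) - residue 5 @(-1, 0)
H-H contact: residue 0 @(0,0) - residue 3 @(0, -1)

Answer: 2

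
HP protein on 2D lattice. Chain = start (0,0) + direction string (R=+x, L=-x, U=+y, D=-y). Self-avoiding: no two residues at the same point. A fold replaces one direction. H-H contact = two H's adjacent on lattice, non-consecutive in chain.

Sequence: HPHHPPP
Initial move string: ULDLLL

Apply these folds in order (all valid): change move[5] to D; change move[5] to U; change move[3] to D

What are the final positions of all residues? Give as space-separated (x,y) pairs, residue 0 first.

Initial moves: ULDLLL
Fold: move[5]->D => ULDLLD (positions: [(0, 0), (0, 1), (-1, 1), (-1, 0), (-2, 0), (-3, 0), (-3, -1)])
Fold: move[5]->U => ULDLLU (positions: [(0, 0), (0, 1), (-1, 1), (-1, 0), (-2, 0), (-3, 0), (-3, 1)])
Fold: move[3]->D => ULDDLU (positions: [(0, 0), (0, 1), (-1, 1), (-1, 0), (-1, -1), (-2, -1), (-2, 0)])

Answer: (0,0) (0,1) (-1,1) (-1,0) (-1,-1) (-2,-1) (-2,0)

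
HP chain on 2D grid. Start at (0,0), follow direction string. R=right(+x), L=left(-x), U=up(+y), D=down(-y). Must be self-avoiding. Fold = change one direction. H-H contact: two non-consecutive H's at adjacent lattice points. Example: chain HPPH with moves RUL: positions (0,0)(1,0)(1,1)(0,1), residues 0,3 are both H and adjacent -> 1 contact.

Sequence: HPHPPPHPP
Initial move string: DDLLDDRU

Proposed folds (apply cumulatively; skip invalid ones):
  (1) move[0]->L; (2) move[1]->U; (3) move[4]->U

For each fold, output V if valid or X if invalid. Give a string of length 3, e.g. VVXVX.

Initial: DDLLDDRU -> [(0, 0), (0, -1), (0, -2), (-1, -2), (-2, -2), (-2, -3), (-2, -4), (-1, -4), (-1, -3)]
Fold 1: move[0]->L => LDLLDDRU VALID
Fold 2: move[1]->U => LULLDDRU VALID
Fold 3: move[4]->U => LULLUDRU INVALID (collision), skipped

Answer: VVX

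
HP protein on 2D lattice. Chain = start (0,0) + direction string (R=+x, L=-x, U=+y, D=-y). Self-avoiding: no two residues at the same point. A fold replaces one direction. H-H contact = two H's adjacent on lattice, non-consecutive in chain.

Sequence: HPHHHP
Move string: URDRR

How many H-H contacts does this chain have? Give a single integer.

Answer: 1

Derivation:
Positions: [(0, 0), (0, 1), (1, 1), (1, 0), (2, 0), (3, 0)]
H-H contact: residue 0 @(0,0) - residue 3 @(1, 0)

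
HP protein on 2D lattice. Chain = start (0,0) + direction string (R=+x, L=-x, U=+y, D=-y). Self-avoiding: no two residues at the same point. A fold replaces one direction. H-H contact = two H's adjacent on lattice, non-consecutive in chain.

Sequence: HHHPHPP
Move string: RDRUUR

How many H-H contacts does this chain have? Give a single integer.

Positions: [(0, 0), (1, 0), (1, -1), (2, -1), (2, 0), (2, 1), (3, 1)]
H-H contact: residue 1 @(1,0) - residue 4 @(2, 0)

Answer: 1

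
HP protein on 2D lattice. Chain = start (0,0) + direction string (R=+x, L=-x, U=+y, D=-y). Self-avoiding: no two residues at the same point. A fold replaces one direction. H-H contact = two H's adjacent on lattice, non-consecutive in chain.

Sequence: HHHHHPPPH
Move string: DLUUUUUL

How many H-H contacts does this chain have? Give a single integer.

Answer: 1

Derivation:
Positions: [(0, 0), (0, -1), (-1, -1), (-1, 0), (-1, 1), (-1, 2), (-1, 3), (-1, 4), (-2, 4)]
H-H contact: residue 0 @(0,0) - residue 3 @(-1, 0)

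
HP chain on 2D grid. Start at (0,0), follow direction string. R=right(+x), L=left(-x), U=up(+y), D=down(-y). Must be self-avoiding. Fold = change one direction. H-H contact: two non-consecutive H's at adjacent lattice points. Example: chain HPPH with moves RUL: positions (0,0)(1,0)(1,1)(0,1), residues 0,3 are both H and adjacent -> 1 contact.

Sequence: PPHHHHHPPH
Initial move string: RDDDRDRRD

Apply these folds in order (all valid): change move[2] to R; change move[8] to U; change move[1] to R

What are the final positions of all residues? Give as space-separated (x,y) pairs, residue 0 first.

Initial moves: RDDDRDRRD
Fold: move[2]->R => RDRDRDRRD (positions: [(0, 0), (1, 0), (1, -1), (2, -1), (2, -2), (3, -2), (3, -3), (4, -3), (5, -3), (5, -4)])
Fold: move[8]->U => RDRDRDRRU (positions: [(0, 0), (1, 0), (1, -1), (2, -1), (2, -2), (3, -2), (3, -3), (4, -3), (5, -3), (5, -2)])
Fold: move[1]->R => RRRDRDRRU (positions: [(0, 0), (1, 0), (2, 0), (3, 0), (3, -1), (4, -1), (4, -2), (5, -2), (6, -2), (6, -1)])

Answer: (0,0) (1,0) (2,0) (3,0) (3,-1) (4,-1) (4,-2) (5,-2) (6,-2) (6,-1)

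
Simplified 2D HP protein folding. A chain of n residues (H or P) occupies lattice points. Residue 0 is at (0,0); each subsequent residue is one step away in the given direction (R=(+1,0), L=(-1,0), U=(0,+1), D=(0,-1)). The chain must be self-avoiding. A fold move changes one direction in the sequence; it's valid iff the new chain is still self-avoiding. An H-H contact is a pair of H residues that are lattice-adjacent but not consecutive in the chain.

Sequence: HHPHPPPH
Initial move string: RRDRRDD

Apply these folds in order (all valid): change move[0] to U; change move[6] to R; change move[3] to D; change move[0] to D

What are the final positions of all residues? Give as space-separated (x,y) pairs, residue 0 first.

Initial moves: RRDRRDD
Fold: move[0]->U => URDRRDD (positions: [(0, 0), (0, 1), (1, 1), (1, 0), (2, 0), (3, 0), (3, -1), (3, -2)])
Fold: move[6]->R => URDRRDR (positions: [(0, 0), (0, 1), (1, 1), (1, 0), (2, 0), (3, 0), (3, -1), (4, -1)])
Fold: move[3]->D => URDDRDR (positions: [(0, 0), (0, 1), (1, 1), (1, 0), (1, -1), (2, -1), (2, -2), (3, -2)])
Fold: move[0]->D => DRDDRDR (positions: [(0, 0), (0, -1), (1, -1), (1, -2), (1, -3), (2, -3), (2, -4), (3, -4)])

Answer: (0,0) (0,-1) (1,-1) (1,-2) (1,-3) (2,-3) (2,-4) (3,-4)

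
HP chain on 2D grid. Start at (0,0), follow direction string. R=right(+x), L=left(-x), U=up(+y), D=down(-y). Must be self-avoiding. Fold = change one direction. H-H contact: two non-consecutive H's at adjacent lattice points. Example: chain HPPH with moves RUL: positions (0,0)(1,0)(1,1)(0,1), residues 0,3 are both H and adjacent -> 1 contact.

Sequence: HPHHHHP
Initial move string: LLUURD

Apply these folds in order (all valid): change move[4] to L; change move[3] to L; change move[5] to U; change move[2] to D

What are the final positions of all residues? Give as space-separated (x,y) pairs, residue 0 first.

Initial moves: LLUURD
Fold: move[4]->L => LLUULD (positions: [(0, 0), (-1, 0), (-2, 0), (-2, 1), (-2, 2), (-3, 2), (-3, 1)])
Fold: move[3]->L => LLULLD (positions: [(0, 0), (-1, 0), (-2, 0), (-2, 1), (-3, 1), (-4, 1), (-4, 0)])
Fold: move[5]->U => LLULLU (positions: [(0, 0), (-1, 0), (-2, 0), (-2, 1), (-3, 1), (-4, 1), (-4, 2)])
Fold: move[2]->D => LLDLLU (positions: [(0, 0), (-1, 0), (-2, 0), (-2, -1), (-3, -1), (-4, -1), (-4, 0)])

Answer: (0,0) (-1,0) (-2,0) (-2,-1) (-3,-1) (-4,-1) (-4,0)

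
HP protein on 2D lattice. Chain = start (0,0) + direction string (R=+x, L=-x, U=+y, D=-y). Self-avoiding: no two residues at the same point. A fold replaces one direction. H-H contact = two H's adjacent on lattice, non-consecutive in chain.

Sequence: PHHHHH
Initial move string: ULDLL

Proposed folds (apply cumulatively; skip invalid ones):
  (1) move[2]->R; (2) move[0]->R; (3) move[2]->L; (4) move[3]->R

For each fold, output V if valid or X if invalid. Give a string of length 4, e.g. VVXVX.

Initial: ULDLL -> [(0, 0), (0, 1), (-1, 1), (-1, 0), (-2, 0), (-3, 0)]
Fold 1: move[2]->R => ULRLL INVALID (collision), skipped
Fold 2: move[0]->R => RLDLL INVALID (collision), skipped
Fold 3: move[2]->L => ULLLL VALID
Fold 4: move[3]->R => ULLRL INVALID (collision), skipped

Answer: XXVX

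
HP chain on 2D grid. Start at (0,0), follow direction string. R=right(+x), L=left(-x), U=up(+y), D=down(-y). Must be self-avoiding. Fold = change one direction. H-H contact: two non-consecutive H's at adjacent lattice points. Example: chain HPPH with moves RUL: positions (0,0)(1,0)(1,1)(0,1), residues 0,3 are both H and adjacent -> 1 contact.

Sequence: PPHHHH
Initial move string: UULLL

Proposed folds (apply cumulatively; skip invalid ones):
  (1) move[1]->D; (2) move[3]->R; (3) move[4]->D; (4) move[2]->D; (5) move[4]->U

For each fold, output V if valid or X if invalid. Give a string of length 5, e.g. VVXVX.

Answer: XXVXV

Derivation:
Initial: UULLL -> [(0, 0), (0, 1), (0, 2), (-1, 2), (-2, 2), (-3, 2)]
Fold 1: move[1]->D => UDLLL INVALID (collision), skipped
Fold 2: move[3]->R => UULRL INVALID (collision), skipped
Fold 3: move[4]->D => UULLD VALID
Fold 4: move[2]->D => UUDLD INVALID (collision), skipped
Fold 5: move[4]->U => UULLU VALID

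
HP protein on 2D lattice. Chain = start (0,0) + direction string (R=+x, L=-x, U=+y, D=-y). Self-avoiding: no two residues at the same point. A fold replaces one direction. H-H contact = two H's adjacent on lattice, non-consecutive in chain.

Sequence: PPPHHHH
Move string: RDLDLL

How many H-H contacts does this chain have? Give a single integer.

Positions: [(0, 0), (1, 0), (1, -1), (0, -1), (0, -2), (-1, -2), (-2, -2)]
No H-H contacts found.

Answer: 0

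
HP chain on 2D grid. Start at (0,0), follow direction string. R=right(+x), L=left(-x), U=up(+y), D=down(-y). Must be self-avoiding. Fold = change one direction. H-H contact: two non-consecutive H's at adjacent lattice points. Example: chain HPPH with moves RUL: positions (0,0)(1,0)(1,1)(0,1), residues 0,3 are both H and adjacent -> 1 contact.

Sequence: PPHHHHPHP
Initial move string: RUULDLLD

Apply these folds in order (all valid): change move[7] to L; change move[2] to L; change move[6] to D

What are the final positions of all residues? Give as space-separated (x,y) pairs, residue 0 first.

Answer: (0,0) (1,0) (1,1) (0,1) (-1,1) (-1,0) (-2,0) (-2,-1) (-3,-1)

Derivation:
Initial moves: RUULDLLD
Fold: move[7]->L => RUULDLLL (positions: [(0, 0), (1, 0), (1, 1), (1, 2), (0, 2), (0, 1), (-1, 1), (-2, 1), (-3, 1)])
Fold: move[2]->L => RULLDLLL (positions: [(0, 0), (1, 0), (1, 1), (0, 1), (-1, 1), (-1, 0), (-2, 0), (-3, 0), (-4, 0)])
Fold: move[6]->D => RULLDLDL (positions: [(0, 0), (1, 0), (1, 1), (0, 1), (-1, 1), (-1, 0), (-2, 0), (-2, -1), (-3, -1)])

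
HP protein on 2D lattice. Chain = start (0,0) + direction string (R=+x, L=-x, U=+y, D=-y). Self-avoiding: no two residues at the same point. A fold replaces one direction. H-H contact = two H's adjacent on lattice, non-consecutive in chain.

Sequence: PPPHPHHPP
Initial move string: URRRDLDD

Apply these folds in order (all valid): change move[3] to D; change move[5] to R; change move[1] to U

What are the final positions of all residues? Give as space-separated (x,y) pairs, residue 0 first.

Initial moves: URRRDLDD
Fold: move[3]->D => URRDDLDD (positions: [(0, 0), (0, 1), (1, 1), (2, 1), (2, 0), (2, -1), (1, -1), (1, -2), (1, -3)])
Fold: move[5]->R => URRDDRDD (positions: [(0, 0), (0, 1), (1, 1), (2, 1), (2, 0), (2, -1), (3, -1), (3, -2), (3, -3)])
Fold: move[1]->U => UURDDRDD (positions: [(0, 0), (0, 1), (0, 2), (1, 2), (1, 1), (1, 0), (2, 0), (2, -1), (2, -2)])

Answer: (0,0) (0,1) (0,2) (1,2) (1,1) (1,0) (2,0) (2,-1) (2,-2)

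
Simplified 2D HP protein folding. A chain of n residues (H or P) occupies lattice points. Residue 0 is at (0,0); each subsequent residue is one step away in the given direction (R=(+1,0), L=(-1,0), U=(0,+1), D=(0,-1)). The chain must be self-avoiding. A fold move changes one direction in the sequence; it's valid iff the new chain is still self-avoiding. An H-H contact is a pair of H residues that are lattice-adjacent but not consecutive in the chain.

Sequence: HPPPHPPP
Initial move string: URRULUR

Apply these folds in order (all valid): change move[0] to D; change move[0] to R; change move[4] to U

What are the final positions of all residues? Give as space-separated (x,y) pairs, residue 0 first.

Answer: (0,0) (1,0) (2,0) (3,0) (3,1) (3,2) (3,3) (4,3)

Derivation:
Initial moves: URRULUR
Fold: move[0]->D => DRRULUR (positions: [(0, 0), (0, -1), (1, -1), (2, -1), (2, 0), (1, 0), (1, 1), (2, 1)])
Fold: move[0]->R => RRRULUR (positions: [(0, 0), (1, 0), (2, 0), (3, 0), (3, 1), (2, 1), (2, 2), (3, 2)])
Fold: move[4]->U => RRRUUUR (positions: [(0, 0), (1, 0), (2, 0), (3, 0), (3, 1), (3, 2), (3, 3), (4, 3)])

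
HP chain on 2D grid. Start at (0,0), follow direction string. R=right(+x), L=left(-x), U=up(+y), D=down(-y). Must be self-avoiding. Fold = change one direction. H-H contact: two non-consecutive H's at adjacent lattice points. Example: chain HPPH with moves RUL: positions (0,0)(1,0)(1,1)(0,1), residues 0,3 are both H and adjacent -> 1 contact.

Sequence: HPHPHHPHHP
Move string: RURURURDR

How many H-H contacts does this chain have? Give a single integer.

Answer: 1

Derivation:
Positions: [(0, 0), (1, 0), (1, 1), (2, 1), (2, 2), (3, 2), (3, 3), (4, 3), (4, 2), (5, 2)]
H-H contact: residue 5 @(3,2) - residue 8 @(4, 2)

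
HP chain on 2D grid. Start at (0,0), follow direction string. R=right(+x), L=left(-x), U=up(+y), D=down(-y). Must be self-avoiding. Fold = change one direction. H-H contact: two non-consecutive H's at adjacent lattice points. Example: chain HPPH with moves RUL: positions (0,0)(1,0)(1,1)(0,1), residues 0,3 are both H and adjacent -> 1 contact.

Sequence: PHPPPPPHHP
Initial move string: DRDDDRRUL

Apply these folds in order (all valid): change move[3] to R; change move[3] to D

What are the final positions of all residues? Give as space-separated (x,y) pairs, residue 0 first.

Initial moves: DRDDDRRUL
Fold: move[3]->R => DRDRDRRUL (positions: [(0, 0), (0, -1), (1, -1), (1, -2), (2, -2), (2, -3), (3, -3), (4, -3), (4, -2), (3, -2)])
Fold: move[3]->D => DRDDDRRUL (positions: [(0, 0), (0, -1), (1, -1), (1, -2), (1, -3), (1, -4), (2, -4), (3, -4), (3, -3), (2, -3)])

Answer: (0,0) (0,-1) (1,-1) (1,-2) (1,-3) (1,-4) (2,-4) (3,-4) (3,-3) (2,-3)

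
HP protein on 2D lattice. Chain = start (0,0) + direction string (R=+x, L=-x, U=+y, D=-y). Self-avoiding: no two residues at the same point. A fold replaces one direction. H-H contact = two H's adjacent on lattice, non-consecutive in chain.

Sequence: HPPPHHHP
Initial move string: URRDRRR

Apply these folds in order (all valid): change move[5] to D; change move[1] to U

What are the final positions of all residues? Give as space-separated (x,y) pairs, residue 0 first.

Answer: (0,0) (0,1) (0,2) (1,2) (1,1) (2,1) (2,0) (3,0)

Derivation:
Initial moves: URRDRRR
Fold: move[5]->D => URRDRDR (positions: [(0, 0), (0, 1), (1, 1), (2, 1), (2, 0), (3, 0), (3, -1), (4, -1)])
Fold: move[1]->U => UURDRDR (positions: [(0, 0), (0, 1), (0, 2), (1, 2), (1, 1), (2, 1), (2, 0), (3, 0)])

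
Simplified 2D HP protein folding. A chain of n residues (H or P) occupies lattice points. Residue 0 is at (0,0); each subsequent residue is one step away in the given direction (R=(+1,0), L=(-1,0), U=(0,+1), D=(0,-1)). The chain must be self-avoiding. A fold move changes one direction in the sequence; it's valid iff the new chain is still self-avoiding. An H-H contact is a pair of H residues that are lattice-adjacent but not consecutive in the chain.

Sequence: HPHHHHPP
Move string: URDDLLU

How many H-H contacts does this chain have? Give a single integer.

Positions: [(0, 0), (0, 1), (1, 1), (1, 0), (1, -1), (0, -1), (-1, -1), (-1, 0)]
H-H contact: residue 0 @(0,0) - residue 3 @(1, 0)
H-H contact: residue 0 @(0,0) - residue 5 @(0, -1)

Answer: 2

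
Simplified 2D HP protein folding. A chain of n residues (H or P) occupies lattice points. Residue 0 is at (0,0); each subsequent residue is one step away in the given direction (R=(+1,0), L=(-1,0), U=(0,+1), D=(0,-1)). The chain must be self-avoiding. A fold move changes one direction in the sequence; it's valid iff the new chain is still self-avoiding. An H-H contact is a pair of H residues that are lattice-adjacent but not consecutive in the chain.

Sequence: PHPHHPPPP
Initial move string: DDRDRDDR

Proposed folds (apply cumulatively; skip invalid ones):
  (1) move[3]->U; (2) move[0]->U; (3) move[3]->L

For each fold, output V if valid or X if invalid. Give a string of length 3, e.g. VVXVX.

Answer: VXX

Derivation:
Initial: DDRDRDDR -> [(0, 0), (0, -1), (0, -2), (1, -2), (1, -3), (2, -3), (2, -4), (2, -5), (3, -5)]
Fold 1: move[3]->U => DDRURDDR VALID
Fold 2: move[0]->U => UDRURDDR INVALID (collision), skipped
Fold 3: move[3]->L => DDRLRDDR INVALID (collision), skipped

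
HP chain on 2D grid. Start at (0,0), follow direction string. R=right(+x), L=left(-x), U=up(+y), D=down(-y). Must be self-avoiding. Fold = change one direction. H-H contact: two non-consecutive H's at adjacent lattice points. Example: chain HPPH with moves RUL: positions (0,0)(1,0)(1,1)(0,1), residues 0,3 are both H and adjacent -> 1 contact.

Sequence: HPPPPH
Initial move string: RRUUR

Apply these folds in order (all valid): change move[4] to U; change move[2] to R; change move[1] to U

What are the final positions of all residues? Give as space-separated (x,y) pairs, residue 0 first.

Initial moves: RRUUR
Fold: move[4]->U => RRUUU (positions: [(0, 0), (1, 0), (2, 0), (2, 1), (2, 2), (2, 3)])
Fold: move[2]->R => RRRUU (positions: [(0, 0), (1, 0), (2, 0), (3, 0), (3, 1), (3, 2)])
Fold: move[1]->U => RURUU (positions: [(0, 0), (1, 0), (1, 1), (2, 1), (2, 2), (2, 3)])

Answer: (0,0) (1,0) (1,1) (2,1) (2,2) (2,3)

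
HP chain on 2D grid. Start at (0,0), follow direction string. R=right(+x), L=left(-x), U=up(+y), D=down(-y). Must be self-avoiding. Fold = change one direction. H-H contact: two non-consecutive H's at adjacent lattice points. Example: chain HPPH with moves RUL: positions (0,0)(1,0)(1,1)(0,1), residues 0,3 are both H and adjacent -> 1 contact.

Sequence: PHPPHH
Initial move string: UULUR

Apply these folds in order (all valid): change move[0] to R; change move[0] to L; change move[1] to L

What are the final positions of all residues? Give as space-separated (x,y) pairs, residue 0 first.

Initial moves: UULUR
Fold: move[0]->R => RULUR (positions: [(0, 0), (1, 0), (1, 1), (0, 1), (0, 2), (1, 2)])
Fold: move[0]->L => LULUR (positions: [(0, 0), (-1, 0), (-1, 1), (-2, 1), (-2, 2), (-1, 2)])
Fold: move[1]->L => LLLUR (positions: [(0, 0), (-1, 0), (-2, 0), (-3, 0), (-3, 1), (-2, 1)])

Answer: (0,0) (-1,0) (-2,0) (-3,0) (-3,1) (-2,1)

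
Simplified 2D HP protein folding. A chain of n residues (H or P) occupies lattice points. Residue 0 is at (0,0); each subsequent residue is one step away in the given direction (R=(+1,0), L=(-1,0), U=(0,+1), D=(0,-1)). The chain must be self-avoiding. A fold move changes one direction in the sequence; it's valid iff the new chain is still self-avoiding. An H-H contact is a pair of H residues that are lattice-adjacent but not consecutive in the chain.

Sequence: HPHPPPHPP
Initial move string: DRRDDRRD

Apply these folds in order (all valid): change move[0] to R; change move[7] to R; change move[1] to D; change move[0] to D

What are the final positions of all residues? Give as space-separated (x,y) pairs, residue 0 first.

Answer: (0,0) (0,-1) (0,-2) (1,-2) (1,-3) (1,-4) (2,-4) (3,-4) (4,-4)

Derivation:
Initial moves: DRRDDRRD
Fold: move[0]->R => RRRDDRRD (positions: [(0, 0), (1, 0), (2, 0), (3, 0), (3, -1), (3, -2), (4, -2), (5, -2), (5, -3)])
Fold: move[7]->R => RRRDDRRR (positions: [(0, 0), (1, 0), (2, 0), (3, 0), (3, -1), (3, -2), (4, -2), (5, -2), (6, -2)])
Fold: move[1]->D => RDRDDRRR (positions: [(0, 0), (1, 0), (1, -1), (2, -1), (2, -2), (2, -3), (3, -3), (4, -3), (5, -3)])
Fold: move[0]->D => DDRDDRRR (positions: [(0, 0), (0, -1), (0, -2), (1, -2), (1, -3), (1, -4), (2, -4), (3, -4), (4, -4)])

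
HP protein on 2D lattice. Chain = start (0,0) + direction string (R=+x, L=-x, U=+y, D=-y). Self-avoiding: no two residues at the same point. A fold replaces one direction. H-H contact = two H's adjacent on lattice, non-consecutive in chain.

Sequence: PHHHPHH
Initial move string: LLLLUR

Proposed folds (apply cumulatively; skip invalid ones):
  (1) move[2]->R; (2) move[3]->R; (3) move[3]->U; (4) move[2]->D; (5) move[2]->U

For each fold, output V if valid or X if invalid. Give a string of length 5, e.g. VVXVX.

Initial: LLLLUR -> [(0, 0), (-1, 0), (-2, 0), (-3, 0), (-4, 0), (-4, 1), (-3, 1)]
Fold 1: move[2]->R => LLRLUR INVALID (collision), skipped
Fold 2: move[3]->R => LLLRUR INVALID (collision), skipped
Fold 3: move[3]->U => LLLUUR VALID
Fold 4: move[2]->D => LLDUUR INVALID (collision), skipped
Fold 5: move[2]->U => LLUUUR VALID

Answer: XXVXV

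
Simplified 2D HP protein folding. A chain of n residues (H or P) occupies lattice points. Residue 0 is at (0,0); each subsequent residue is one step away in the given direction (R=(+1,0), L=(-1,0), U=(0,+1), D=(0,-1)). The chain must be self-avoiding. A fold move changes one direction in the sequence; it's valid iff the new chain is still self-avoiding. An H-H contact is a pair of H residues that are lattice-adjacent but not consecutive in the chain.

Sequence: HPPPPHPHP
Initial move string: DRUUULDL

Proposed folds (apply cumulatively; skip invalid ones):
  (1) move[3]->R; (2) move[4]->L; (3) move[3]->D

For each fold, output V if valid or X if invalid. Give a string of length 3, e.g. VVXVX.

Initial: DRUUULDL -> [(0, 0), (0, -1), (1, -1), (1, 0), (1, 1), (1, 2), (0, 2), (0, 1), (-1, 1)]
Fold 1: move[3]->R => DRURULDL INVALID (collision), skipped
Fold 2: move[4]->L => DRUULLDL VALID
Fold 3: move[3]->D => DRUDLLDL INVALID (collision), skipped

Answer: XVX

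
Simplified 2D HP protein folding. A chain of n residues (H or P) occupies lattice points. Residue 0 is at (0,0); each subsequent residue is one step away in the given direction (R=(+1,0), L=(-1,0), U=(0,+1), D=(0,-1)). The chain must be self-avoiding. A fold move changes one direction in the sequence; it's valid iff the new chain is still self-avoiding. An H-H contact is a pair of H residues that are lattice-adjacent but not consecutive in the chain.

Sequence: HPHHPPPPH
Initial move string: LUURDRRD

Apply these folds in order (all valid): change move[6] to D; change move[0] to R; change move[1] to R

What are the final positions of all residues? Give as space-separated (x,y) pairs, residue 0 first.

Initial moves: LUURDRRD
Fold: move[6]->D => LUURDRDD (positions: [(0, 0), (-1, 0), (-1, 1), (-1, 2), (0, 2), (0, 1), (1, 1), (1, 0), (1, -1)])
Fold: move[0]->R => RUURDRDD (positions: [(0, 0), (1, 0), (1, 1), (1, 2), (2, 2), (2, 1), (3, 1), (3, 0), (3, -1)])
Fold: move[1]->R => RRURDRDD (positions: [(0, 0), (1, 0), (2, 0), (2, 1), (3, 1), (3, 0), (4, 0), (4, -1), (4, -2)])

Answer: (0,0) (1,0) (2,0) (2,1) (3,1) (3,0) (4,0) (4,-1) (4,-2)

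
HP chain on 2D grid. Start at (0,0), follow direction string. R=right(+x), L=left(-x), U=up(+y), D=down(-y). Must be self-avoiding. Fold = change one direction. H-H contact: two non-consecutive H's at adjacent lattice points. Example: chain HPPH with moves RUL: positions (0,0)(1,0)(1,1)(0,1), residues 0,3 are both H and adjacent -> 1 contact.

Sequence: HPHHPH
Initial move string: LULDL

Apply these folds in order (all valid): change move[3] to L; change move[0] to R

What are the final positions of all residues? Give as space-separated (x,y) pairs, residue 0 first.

Initial moves: LULDL
Fold: move[3]->L => LULLL (positions: [(0, 0), (-1, 0), (-1, 1), (-2, 1), (-3, 1), (-4, 1)])
Fold: move[0]->R => RULLL (positions: [(0, 0), (1, 0), (1, 1), (0, 1), (-1, 1), (-2, 1)])

Answer: (0,0) (1,0) (1,1) (0,1) (-1,1) (-2,1)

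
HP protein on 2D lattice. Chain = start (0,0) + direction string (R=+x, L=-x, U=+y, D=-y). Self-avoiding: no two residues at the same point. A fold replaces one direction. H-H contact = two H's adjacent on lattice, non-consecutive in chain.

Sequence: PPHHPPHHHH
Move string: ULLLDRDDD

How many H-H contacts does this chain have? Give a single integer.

Answer: 1

Derivation:
Positions: [(0, 0), (0, 1), (-1, 1), (-2, 1), (-3, 1), (-3, 0), (-2, 0), (-2, -1), (-2, -2), (-2, -3)]
H-H contact: residue 3 @(-2,1) - residue 6 @(-2, 0)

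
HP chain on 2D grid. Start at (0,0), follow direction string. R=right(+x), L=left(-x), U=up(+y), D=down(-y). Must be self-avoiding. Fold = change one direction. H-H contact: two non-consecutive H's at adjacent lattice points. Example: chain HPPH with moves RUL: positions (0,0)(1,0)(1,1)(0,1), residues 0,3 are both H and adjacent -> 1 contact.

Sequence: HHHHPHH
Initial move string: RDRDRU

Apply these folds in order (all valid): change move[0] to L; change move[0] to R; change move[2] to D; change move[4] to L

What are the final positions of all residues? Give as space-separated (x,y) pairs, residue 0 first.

Initial moves: RDRDRU
Fold: move[0]->L => LDRDRU (positions: [(0, 0), (-1, 0), (-1, -1), (0, -1), (0, -2), (1, -2), (1, -1)])
Fold: move[0]->R => RDRDRU (positions: [(0, 0), (1, 0), (1, -1), (2, -1), (2, -2), (3, -2), (3, -1)])
Fold: move[2]->D => RDDDRU (positions: [(0, 0), (1, 0), (1, -1), (1, -2), (1, -3), (2, -3), (2, -2)])
Fold: move[4]->L => RDDDLU (positions: [(0, 0), (1, 0), (1, -1), (1, -2), (1, -3), (0, -3), (0, -2)])

Answer: (0,0) (1,0) (1,-1) (1,-2) (1,-3) (0,-3) (0,-2)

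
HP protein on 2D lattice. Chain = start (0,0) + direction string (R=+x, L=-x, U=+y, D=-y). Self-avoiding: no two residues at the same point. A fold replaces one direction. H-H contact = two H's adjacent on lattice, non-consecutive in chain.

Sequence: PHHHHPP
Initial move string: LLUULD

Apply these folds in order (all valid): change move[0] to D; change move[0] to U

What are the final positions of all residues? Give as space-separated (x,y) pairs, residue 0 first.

Initial moves: LLUULD
Fold: move[0]->D => DLUULD (positions: [(0, 0), (0, -1), (-1, -1), (-1, 0), (-1, 1), (-2, 1), (-2, 0)])
Fold: move[0]->U => ULUULD (positions: [(0, 0), (0, 1), (-1, 1), (-1, 2), (-1, 3), (-2, 3), (-2, 2)])

Answer: (0,0) (0,1) (-1,1) (-1,2) (-1,3) (-2,3) (-2,2)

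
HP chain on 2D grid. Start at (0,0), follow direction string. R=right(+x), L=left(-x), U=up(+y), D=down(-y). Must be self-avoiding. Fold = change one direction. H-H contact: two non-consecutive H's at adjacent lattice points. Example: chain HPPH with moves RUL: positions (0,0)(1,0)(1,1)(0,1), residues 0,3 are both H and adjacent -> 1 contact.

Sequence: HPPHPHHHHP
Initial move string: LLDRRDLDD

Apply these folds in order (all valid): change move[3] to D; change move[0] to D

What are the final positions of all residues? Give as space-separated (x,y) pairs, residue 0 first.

Initial moves: LLDRRDLDD
Fold: move[3]->D => LLDDRDLDD (positions: [(0, 0), (-1, 0), (-2, 0), (-2, -1), (-2, -2), (-1, -2), (-1, -3), (-2, -3), (-2, -4), (-2, -5)])
Fold: move[0]->D => DLDDRDLDD (positions: [(0, 0), (0, -1), (-1, -1), (-1, -2), (-1, -3), (0, -3), (0, -4), (-1, -4), (-1, -5), (-1, -6)])

Answer: (0,0) (0,-1) (-1,-1) (-1,-2) (-1,-3) (0,-3) (0,-4) (-1,-4) (-1,-5) (-1,-6)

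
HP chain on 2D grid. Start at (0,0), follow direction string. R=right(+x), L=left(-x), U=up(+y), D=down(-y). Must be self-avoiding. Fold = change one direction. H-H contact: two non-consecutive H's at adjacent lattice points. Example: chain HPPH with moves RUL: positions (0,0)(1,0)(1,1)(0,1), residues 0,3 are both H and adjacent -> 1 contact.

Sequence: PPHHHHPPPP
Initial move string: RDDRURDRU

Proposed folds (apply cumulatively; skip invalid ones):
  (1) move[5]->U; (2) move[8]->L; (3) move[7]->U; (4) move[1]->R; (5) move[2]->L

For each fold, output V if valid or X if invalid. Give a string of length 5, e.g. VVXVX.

Answer: XXXVX

Derivation:
Initial: RDDRURDRU -> [(0, 0), (1, 0), (1, -1), (1, -2), (2, -2), (2, -1), (3, -1), (3, -2), (4, -2), (4, -1)]
Fold 1: move[5]->U => RDDRUUDRU INVALID (collision), skipped
Fold 2: move[8]->L => RDDRURDRL INVALID (collision), skipped
Fold 3: move[7]->U => RDDRURDUU INVALID (collision), skipped
Fold 4: move[1]->R => RRDRURDRU VALID
Fold 5: move[2]->L => RRLRURDRU INVALID (collision), skipped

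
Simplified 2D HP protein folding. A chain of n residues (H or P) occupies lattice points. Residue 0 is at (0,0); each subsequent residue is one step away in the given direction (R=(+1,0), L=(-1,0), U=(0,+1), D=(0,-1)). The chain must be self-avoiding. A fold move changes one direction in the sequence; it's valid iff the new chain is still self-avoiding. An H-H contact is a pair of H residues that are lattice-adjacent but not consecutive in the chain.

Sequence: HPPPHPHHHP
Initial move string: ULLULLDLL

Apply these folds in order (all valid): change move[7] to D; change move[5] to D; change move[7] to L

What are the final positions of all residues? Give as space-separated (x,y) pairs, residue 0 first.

Initial moves: ULLULLDLL
Fold: move[7]->D => ULLULLDDL (positions: [(0, 0), (0, 1), (-1, 1), (-2, 1), (-2, 2), (-3, 2), (-4, 2), (-4, 1), (-4, 0), (-5, 0)])
Fold: move[5]->D => ULLULDDDL (positions: [(0, 0), (0, 1), (-1, 1), (-2, 1), (-2, 2), (-3, 2), (-3, 1), (-3, 0), (-3, -1), (-4, -1)])
Fold: move[7]->L => ULLULDDLL (positions: [(0, 0), (0, 1), (-1, 1), (-2, 1), (-2, 2), (-3, 2), (-3, 1), (-3, 0), (-4, 0), (-5, 0)])

Answer: (0,0) (0,1) (-1,1) (-2,1) (-2,2) (-3,2) (-3,1) (-3,0) (-4,0) (-5,0)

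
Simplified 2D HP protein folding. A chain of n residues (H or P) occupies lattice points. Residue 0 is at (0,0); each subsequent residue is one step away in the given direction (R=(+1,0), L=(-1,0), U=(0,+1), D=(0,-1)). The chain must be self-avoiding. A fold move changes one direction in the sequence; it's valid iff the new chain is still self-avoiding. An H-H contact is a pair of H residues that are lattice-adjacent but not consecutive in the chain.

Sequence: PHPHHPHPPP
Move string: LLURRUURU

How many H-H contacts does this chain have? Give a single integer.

Positions: [(0, 0), (-1, 0), (-2, 0), (-2, 1), (-1, 1), (0, 1), (0, 2), (0, 3), (1, 3), (1, 4)]
H-H contact: residue 1 @(-1,0) - residue 4 @(-1, 1)

Answer: 1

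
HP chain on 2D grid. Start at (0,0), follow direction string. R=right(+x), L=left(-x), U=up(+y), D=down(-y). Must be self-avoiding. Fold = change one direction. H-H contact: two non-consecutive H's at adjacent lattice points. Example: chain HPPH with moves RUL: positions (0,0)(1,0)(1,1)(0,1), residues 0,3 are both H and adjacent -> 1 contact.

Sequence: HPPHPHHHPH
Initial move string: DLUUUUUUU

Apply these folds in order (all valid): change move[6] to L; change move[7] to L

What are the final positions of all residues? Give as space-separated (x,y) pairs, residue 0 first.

Initial moves: DLUUUUUUU
Fold: move[6]->L => DLUUUULUU (positions: [(0, 0), (0, -1), (-1, -1), (-1, 0), (-1, 1), (-1, 2), (-1, 3), (-2, 3), (-2, 4), (-2, 5)])
Fold: move[7]->L => DLUUUULLU (positions: [(0, 0), (0, -1), (-1, -1), (-1, 0), (-1, 1), (-1, 2), (-1, 3), (-2, 3), (-3, 3), (-3, 4)])

Answer: (0,0) (0,-1) (-1,-1) (-1,0) (-1,1) (-1,2) (-1,3) (-2,3) (-3,3) (-3,4)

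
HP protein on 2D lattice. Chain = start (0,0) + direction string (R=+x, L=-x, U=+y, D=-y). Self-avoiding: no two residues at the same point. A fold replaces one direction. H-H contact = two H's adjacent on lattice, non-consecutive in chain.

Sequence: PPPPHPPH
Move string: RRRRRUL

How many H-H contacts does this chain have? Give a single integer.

Positions: [(0, 0), (1, 0), (2, 0), (3, 0), (4, 0), (5, 0), (5, 1), (4, 1)]
H-H contact: residue 4 @(4,0) - residue 7 @(4, 1)

Answer: 1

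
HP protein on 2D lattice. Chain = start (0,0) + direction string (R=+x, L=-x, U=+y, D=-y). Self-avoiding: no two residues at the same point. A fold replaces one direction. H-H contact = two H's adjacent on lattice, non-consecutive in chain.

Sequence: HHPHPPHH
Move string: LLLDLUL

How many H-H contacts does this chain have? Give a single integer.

Answer: 1

Derivation:
Positions: [(0, 0), (-1, 0), (-2, 0), (-3, 0), (-3, -1), (-4, -1), (-4, 0), (-5, 0)]
H-H contact: residue 3 @(-3,0) - residue 6 @(-4, 0)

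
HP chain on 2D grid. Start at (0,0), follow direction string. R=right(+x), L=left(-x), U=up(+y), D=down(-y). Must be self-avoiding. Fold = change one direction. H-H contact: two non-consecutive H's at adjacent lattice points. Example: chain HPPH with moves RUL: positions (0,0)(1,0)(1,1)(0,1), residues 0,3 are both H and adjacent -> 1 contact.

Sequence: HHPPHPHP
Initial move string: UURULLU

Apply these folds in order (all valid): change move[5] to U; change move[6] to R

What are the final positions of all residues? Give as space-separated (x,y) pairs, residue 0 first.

Answer: (0,0) (0,1) (0,2) (1,2) (1,3) (0,3) (0,4) (1,4)

Derivation:
Initial moves: UURULLU
Fold: move[5]->U => UURULUU (positions: [(0, 0), (0, 1), (0, 2), (1, 2), (1, 3), (0, 3), (0, 4), (0, 5)])
Fold: move[6]->R => UURULUR (positions: [(0, 0), (0, 1), (0, 2), (1, 2), (1, 3), (0, 3), (0, 4), (1, 4)])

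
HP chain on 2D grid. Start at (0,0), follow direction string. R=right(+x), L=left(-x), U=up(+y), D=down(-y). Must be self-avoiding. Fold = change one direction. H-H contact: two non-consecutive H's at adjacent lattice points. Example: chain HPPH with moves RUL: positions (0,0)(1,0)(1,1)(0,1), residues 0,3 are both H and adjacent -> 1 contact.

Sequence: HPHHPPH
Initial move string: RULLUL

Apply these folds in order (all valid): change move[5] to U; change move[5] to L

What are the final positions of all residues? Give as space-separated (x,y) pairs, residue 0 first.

Initial moves: RULLUL
Fold: move[5]->U => RULLUU (positions: [(0, 0), (1, 0), (1, 1), (0, 1), (-1, 1), (-1, 2), (-1, 3)])
Fold: move[5]->L => RULLUL (positions: [(0, 0), (1, 0), (1, 1), (0, 1), (-1, 1), (-1, 2), (-2, 2)])

Answer: (0,0) (1,0) (1,1) (0,1) (-1,1) (-1,2) (-2,2)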